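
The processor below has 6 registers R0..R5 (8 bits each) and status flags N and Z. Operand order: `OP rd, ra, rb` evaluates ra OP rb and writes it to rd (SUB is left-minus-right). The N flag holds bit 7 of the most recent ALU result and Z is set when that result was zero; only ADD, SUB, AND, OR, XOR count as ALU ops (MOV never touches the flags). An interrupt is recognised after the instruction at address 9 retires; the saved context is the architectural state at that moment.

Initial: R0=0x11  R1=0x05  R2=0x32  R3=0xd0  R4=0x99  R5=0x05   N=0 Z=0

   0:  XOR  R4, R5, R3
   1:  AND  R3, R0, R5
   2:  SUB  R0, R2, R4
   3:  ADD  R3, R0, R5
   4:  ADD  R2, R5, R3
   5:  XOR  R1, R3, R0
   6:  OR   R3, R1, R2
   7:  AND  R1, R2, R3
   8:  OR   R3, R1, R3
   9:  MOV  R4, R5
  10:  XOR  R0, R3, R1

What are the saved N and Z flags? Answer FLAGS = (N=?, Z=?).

after  0: R0=0x11 R1=0x05 R2=0x32 R3=0xd0 R4=0xd5 R5=0x05  N=1 Z=0
after  1: R0=0x11 R1=0x05 R2=0x32 R3=0x01 R4=0xd5 R5=0x05  N=0 Z=0
after  2: R0=0x5d R1=0x05 R2=0x32 R3=0x01 R4=0xd5 R5=0x05  N=0 Z=0
after  3: R0=0x5d R1=0x05 R2=0x32 R3=0x62 R4=0xd5 R5=0x05  N=0 Z=0
after  4: R0=0x5d R1=0x05 R2=0x67 R3=0x62 R4=0xd5 R5=0x05  N=0 Z=0
after  5: R0=0x5d R1=0x3f R2=0x67 R3=0x62 R4=0xd5 R5=0x05  N=0 Z=0
after  6: R0=0x5d R1=0x3f R2=0x67 R3=0x7f R4=0xd5 R5=0x05  N=0 Z=0
after  7: R0=0x5d R1=0x67 R2=0x67 R3=0x7f R4=0xd5 R5=0x05  N=0 Z=0
after  8: R0=0x5d R1=0x67 R2=0x67 R3=0x7f R4=0xd5 R5=0x05  N=0 Z=0
after  9: R0=0x5d R1=0x67 R2=0x67 R3=0x7f R4=0x05 R5=0x05  N=0 Z=0
-- IRQ taken; context saved, return-PC = 10 --

FLAGS = (N=0, Z=0)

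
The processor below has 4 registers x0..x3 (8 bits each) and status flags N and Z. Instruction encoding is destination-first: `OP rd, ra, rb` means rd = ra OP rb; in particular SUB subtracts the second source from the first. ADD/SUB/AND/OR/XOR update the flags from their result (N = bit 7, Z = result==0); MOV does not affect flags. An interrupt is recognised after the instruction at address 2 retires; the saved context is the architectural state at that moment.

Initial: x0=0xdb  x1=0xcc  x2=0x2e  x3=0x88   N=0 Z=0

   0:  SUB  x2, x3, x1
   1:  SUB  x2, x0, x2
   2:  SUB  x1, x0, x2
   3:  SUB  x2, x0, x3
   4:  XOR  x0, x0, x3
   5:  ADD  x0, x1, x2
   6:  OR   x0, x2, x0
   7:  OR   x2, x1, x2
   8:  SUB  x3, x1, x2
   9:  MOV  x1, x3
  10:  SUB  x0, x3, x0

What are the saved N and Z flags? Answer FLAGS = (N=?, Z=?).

after  0: x0=0xdb x1=0xcc x2=0xbc x3=0x88  N=1 Z=0
after  1: x0=0xdb x1=0xcc x2=0x1f x3=0x88  N=0 Z=0
after  2: x0=0xdb x1=0xbc x2=0x1f x3=0x88  N=1 Z=0
-- IRQ taken; context saved, return-PC = 3 --

FLAGS = (N=1, Z=0)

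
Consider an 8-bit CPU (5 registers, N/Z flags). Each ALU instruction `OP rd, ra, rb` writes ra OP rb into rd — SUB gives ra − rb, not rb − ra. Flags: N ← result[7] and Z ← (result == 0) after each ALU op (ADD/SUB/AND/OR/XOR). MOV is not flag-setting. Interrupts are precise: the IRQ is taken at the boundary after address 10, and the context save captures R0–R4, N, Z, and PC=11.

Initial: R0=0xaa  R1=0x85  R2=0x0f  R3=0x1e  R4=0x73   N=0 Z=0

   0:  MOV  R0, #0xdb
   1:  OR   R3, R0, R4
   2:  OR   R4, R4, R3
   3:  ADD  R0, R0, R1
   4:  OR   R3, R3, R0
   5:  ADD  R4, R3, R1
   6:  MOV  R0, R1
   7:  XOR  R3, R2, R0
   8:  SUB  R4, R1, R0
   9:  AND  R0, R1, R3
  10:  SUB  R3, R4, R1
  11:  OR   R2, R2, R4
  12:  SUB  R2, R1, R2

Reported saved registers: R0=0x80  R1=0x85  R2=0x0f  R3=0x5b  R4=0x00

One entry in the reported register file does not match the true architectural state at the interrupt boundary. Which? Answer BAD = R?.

after  0: R0=0xdb R1=0x85 R2=0x0f R3=0x1e R4=0x73  N=0 Z=0
after  1: R0=0xdb R1=0x85 R2=0x0f R3=0xfb R4=0x73  N=1 Z=0
after  2: R0=0xdb R1=0x85 R2=0x0f R3=0xfb R4=0xfb  N=1 Z=0
after  3: R0=0x60 R1=0x85 R2=0x0f R3=0xfb R4=0xfb  N=0 Z=0
after  4: R0=0x60 R1=0x85 R2=0x0f R3=0xfb R4=0xfb  N=1 Z=0
after  5: R0=0x60 R1=0x85 R2=0x0f R3=0xfb R4=0x80  N=1 Z=0
after  6: R0=0x85 R1=0x85 R2=0x0f R3=0xfb R4=0x80  N=1 Z=0
after  7: R0=0x85 R1=0x85 R2=0x0f R3=0x8a R4=0x80  N=1 Z=0
after  8: R0=0x85 R1=0x85 R2=0x0f R3=0x8a R4=0x00  N=0 Z=1
after  9: R0=0x80 R1=0x85 R2=0x0f R3=0x8a R4=0x00  N=1 Z=0
after 10: R0=0x80 R1=0x85 R2=0x0f R3=0x7b R4=0x00  N=0 Z=0
-- IRQ taken; context saved, return-PC = 11 --
mismatch: R3: reported 0x5b vs actual 0x7b

BAD = R3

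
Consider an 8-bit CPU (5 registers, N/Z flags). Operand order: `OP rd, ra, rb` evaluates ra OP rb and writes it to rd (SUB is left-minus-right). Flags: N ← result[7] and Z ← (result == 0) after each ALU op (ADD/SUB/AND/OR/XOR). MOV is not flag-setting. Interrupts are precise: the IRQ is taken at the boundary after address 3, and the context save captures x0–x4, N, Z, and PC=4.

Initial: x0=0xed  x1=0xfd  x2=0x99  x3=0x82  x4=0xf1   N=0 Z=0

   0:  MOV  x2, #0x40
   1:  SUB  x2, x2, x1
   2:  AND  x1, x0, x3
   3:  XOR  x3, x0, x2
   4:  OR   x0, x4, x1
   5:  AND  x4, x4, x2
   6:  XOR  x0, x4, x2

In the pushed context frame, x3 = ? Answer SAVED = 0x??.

after  0: x0=0xed x1=0xfd x2=0x40 x3=0x82 x4=0xf1  N=0 Z=0
after  1: x0=0xed x1=0xfd x2=0x43 x3=0x82 x4=0xf1  N=0 Z=0
after  2: x0=0xed x1=0x80 x2=0x43 x3=0x82 x4=0xf1  N=1 Z=0
after  3: x0=0xed x1=0x80 x2=0x43 x3=0xae x4=0xf1  N=1 Z=0
-- IRQ taken; context saved, return-PC = 4 --

SAVED = 0xae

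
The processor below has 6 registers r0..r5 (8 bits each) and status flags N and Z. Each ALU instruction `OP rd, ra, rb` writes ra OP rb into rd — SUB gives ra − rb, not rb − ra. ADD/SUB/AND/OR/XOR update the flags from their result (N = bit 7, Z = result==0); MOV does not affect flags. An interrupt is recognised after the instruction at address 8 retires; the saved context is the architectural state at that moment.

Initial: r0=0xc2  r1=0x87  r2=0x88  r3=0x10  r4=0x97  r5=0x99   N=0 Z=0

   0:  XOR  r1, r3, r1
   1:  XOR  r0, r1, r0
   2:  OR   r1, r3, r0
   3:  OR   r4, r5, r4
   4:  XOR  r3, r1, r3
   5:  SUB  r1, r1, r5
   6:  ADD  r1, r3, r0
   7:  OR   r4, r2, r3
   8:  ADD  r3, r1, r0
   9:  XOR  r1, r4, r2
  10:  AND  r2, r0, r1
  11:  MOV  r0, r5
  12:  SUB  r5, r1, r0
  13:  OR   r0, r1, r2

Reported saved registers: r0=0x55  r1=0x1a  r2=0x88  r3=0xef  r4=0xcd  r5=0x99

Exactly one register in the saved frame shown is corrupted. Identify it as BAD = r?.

BAD = r1

after  0: r0=0xc2 r1=0x97 r2=0x88 r3=0x10 r4=0x97 r5=0x99  N=1 Z=0
after  1: r0=0x55 r1=0x97 r2=0x88 r3=0x10 r4=0x97 r5=0x99  N=0 Z=0
after  2: r0=0x55 r1=0x55 r2=0x88 r3=0x10 r4=0x97 r5=0x99  N=0 Z=0
after  3: r0=0x55 r1=0x55 r2=0x88 r3=0x10 r4=0x9f r5=0x99  N=1 Z=0
after  4: r0=0x55 r1=0x55 r2=0x88 r3=0x45 r4=0x9f r5=0x99  N=0 Z=0
after  5: r0=0x55 r1=0xbc r2=0x88 r3=0x45 r4=0x9f r5=0x99  N=1 Z=0
after  6: r0=0x55 r1=0x9a r2=0x88 r3=0x45 r4=0x9f r5=0x99  N=1 Z=0
after  7: r0=0x55 r1=0x9a r2=0x88 r3=0x45 r4=0xcd r5=0x99  N=1 Z=0
after  8: r0=0x55 r1=0x9a r2=0x88 r3=0xef r4=0xcd r5=0x99  N=1 Z=0
-- IRQ taken; context saved, return-PC = 9 --
mismatch: r1: reported 0x1a vs actual 0x9a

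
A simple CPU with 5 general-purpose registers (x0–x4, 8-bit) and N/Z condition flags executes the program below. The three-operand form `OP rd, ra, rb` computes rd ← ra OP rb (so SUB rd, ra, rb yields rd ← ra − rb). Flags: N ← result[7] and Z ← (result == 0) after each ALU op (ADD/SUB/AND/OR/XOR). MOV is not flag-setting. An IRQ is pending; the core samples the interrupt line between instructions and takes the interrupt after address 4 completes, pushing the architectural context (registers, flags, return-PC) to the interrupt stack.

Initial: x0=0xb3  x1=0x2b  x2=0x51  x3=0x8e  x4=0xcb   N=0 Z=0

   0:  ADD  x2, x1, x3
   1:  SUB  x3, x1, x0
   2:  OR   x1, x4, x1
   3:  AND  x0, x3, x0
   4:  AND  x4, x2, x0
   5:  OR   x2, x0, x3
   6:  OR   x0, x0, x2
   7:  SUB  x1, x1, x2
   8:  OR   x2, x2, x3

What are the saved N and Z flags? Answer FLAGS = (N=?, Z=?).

after  0: x0=0xb3 x1=0x2b x2=0xb9 x3=0x8e x4=0xcb  N=1 Z=0
after  1: x0=0xb3 x1=0x2b x2=0xb9 x3=0x78 x4=0xcb  N=0 Z=0
after  2: x0=0xb3 x1=0xeb x2=0xb9 x3=0x78 x4=0xcb  N=1 Z=0
after  3: x0=0x30 x1=0xeb x2=0xb9 x3=0x78 x4=0xcb  N=0 Z=0
after  4: x0=0x30 x1=0xeb x2=0xb9 x3=0x78 x4=0x30  N=0 Z=0
-- IRQ taken; context saved, return-PC = 5 --

FLAGS = (N=0, Z=0)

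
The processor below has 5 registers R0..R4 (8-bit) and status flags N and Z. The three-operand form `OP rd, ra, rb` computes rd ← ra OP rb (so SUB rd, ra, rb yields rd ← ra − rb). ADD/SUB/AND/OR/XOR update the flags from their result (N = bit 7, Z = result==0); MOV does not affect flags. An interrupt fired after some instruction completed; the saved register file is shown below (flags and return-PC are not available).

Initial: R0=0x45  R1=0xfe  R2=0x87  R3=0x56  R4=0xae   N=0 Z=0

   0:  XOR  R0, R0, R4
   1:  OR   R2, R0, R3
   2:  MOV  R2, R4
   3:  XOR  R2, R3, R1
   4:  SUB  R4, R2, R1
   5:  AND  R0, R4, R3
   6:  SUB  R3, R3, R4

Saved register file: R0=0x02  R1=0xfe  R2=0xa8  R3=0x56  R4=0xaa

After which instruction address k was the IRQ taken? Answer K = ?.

after  0: R0=0xeb R1=0xfe R2=0x87 R3=0x56 R4=0xae  N=1 Z=0
after  1: R0=0xeb R1=0xfe R2=0xff R3=0x56 R4=0xae  N=1 Z=0
after  2: R0=0xeb R1=0xfe R2=0xae R3=0x56 R4=0xae  N=1 Z=0
after  3: R0=0xeb R1=0xfe R2=0xa8 R3=0x56 R4=0xae  N=1 Z=0
after  4: R0=0xeb R1=0xfe R2=0xa8 R3=0x56 R4=0xaa  N=1 Z=0
after  5: R0=0x02 R1=0xfe R2=0xa8 R3=0x56 R4=0xaa  N=0 Z=0
-- IRQ taken; context saved, return-PC = 6 --

K = 5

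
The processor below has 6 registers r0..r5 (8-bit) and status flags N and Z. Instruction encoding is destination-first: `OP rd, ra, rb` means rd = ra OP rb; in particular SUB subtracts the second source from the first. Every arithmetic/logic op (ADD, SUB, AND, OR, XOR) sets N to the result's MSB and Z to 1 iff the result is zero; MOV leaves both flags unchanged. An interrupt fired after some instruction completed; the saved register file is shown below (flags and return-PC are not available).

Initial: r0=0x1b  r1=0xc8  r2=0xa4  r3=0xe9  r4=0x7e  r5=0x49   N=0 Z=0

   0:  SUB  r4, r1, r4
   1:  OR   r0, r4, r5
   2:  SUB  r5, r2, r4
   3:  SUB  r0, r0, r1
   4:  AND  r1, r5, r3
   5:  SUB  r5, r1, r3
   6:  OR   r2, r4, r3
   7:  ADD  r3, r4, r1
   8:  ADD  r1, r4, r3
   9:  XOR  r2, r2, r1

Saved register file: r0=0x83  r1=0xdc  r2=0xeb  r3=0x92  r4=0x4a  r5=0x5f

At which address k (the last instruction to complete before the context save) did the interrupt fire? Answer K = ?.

after  0: r0=0x1b r1=0xc8 r2=0xa4 r3=0xe9 r4=0x4a r5=0x49  N=0 Z=0
after  1: r0=0x4b r1=0xc8 r2=0xa4 r3=0xe9 r4=0x4a r5=0x49  N=0 Z=0
after  2: r0=0x4b r1=0xc8 r2=0xa4 r3=0xe9 r4=0x4a r5=0x5a  N=0 Z=0
after  3: r0=0x83 r1=0xc8 r2=0xa4 r3=0xe9 r4=0x4a r5=0x5a  N=1 Z=0
after  4: r0=0x83 r1=0x48 r2=0xa4 r3=0xe9 r4=0x4a r5=0x5a  N=0 Z=0
after  5: r0=0x83 r1=0x48 r2=0xa4 r3=0xe9 r4=0x4a r5=0x5f  N=0 Z=0
after  6: r0=0x83 r1=0x48 r2=0xeb r3=0xe9 r4=0x4a r5=0x5f  N=1 Z=0
after  7: r0=0x83 r1=0x48 r2=0xeb r3=0x92 r4=0x4a r5=0x5f  N=1 Z=0
after  8: r0=0x83 r1=0xdc r2=0xeb r3=0x92 r4=0x4a r5=0x5f  N=1 Z=0
-- IRQ taken; context saved, return-PC = 9 --

K = 8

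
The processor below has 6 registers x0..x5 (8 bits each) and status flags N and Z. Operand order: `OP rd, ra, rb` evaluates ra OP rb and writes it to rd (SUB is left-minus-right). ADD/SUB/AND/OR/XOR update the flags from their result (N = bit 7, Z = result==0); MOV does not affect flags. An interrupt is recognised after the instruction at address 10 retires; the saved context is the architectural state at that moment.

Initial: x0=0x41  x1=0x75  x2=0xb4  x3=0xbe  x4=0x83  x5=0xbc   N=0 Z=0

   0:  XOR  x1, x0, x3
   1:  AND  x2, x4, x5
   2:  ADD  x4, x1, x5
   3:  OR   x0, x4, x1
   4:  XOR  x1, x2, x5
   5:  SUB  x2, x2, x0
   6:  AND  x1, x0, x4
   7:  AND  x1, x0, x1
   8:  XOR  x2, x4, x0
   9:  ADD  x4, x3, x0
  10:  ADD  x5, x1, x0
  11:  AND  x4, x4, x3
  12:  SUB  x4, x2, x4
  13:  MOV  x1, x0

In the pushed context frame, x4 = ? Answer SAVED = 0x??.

after  0: x0=0x41 x1=0xff x2=0xb4 x3=0xbe x4=0x83 x5=0xbc  N=1 Z=0
after  1: x0=0x41 x1=0xff x2=0x80 x3=0xbe x4=0x83 x5=0xbc  N=1 Z=0
after  2: x0=0x41 x1=0xff x2=0x80 x3=0xbe x4=0xbb x5=0xbc  N=1 Z=0
after  3: x0=0xff x1=0xff x2=0x80 x3=0xbe x4=0xbb x5=0xbc  N=1 Z=0
after  4: x0=0xff x1=0x3c x2=0x80 x3=0xbe x4=0xbb x5=0xbc  N=0 Z=0
after  5: x0=0xff x1=0x3c x2=0x81 x3=0xbe x4=0xbb x5=0xbc  N=1 Z=0
after  6: x0=0xff x1=0xbb x2=0x81 x3=0xbe x4=0xbb x5=0xbc  N=1 Z=0
after  7: x0=0xff x1=0xbb x2=0x81 x3=0xbe x4=0xbb x5=0xbc  N=1 Z=0
after  8: x0=0xff x1=0xbb x2=0x44 x3=0xbe x4=0xbb x5=0xbc  N=0 Z=0
after  9: x0=0xff x1=0xbb x2=0x44 x3=0xbe x4=0xbd x5=0xbc  N=1 Z=0
after 10: x0=0xff x1=0xbb x2=0x44 x3=0xbe x4=0xbd x5=0xba  N=1 Z=0
-- IRQ taken; context saved, return-PC = 11 --

SAVED = 0xbd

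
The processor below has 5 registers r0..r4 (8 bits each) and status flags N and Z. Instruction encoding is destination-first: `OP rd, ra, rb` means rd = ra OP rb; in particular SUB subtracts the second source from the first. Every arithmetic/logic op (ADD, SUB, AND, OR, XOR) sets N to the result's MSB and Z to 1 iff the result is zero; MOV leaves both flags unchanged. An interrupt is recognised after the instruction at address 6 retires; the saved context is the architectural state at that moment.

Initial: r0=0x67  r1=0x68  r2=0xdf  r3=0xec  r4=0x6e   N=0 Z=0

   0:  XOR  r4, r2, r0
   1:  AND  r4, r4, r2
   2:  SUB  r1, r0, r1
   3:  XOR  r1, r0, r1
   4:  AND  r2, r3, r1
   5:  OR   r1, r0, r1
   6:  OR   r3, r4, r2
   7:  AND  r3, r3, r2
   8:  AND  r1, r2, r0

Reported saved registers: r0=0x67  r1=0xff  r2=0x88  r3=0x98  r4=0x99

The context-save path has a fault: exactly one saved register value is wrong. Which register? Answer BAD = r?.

after  0: r0=0x67 r1=0x68 r2=0xdf r3=0xec r4=0xb8  N=1 Z=0
after  1: r0=0x67 r1=0x68 r2=0xdf r3=0xec r4=0x98  N=1 Z=0
after  2: r0=0x67 r1=0xff r2=0xdf r3=0xec r4=0x98  N=1 Z=0
after  3: r0=0x67 r1=0x98 r2=0xdf r3=0xec r4=0x98  N=1 Z=0
after  4: r0=0x67 r1=0x98 r2=0x88 r3=0xec r4=0x98  N=1 Z=0
after  5: r0=0x67 r1=0xff r2=0x88 r3=0xec r4=0x98  N=1 Z=0
after  6: r0=0x67 r1=0xff r2=0x88 r3=0x98 r4=0x98  N=1 Z=0
-- IRQ taken; context saved, return-PC = 7 --
mismatch: r4: reported 0x99 vs actual 0x98

BAD = r4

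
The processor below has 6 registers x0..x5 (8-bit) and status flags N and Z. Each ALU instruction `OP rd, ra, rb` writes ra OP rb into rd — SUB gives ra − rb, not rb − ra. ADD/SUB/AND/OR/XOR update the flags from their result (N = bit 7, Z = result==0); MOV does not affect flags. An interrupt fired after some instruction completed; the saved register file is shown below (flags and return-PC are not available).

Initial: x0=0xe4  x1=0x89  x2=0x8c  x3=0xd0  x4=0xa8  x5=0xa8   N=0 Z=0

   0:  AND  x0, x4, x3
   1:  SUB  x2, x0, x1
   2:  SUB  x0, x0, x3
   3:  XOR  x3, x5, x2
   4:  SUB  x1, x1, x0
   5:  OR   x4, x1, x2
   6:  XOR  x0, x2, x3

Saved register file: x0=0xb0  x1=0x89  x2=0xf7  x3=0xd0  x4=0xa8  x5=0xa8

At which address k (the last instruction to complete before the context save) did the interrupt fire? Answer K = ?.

K = 2

after  0: x0=0x80 x1=0x89 x2=0x8c x3=0xd0 x4=0xa8 x5=0xa8  N=1 Z=0
after  1: x0=0x80 x1=0x89 x2=0xf7 x3=0xd0 x4=0xa8 x5=0xa8  N=1 Z=0
after  2: x0=0xb0 x1=0x89 x2=0xf7 x3=0xd0 x4=0xa8 x5=0xa8  N=1 Z=0
-- IRQ taken; context saved, return-PC = 3 --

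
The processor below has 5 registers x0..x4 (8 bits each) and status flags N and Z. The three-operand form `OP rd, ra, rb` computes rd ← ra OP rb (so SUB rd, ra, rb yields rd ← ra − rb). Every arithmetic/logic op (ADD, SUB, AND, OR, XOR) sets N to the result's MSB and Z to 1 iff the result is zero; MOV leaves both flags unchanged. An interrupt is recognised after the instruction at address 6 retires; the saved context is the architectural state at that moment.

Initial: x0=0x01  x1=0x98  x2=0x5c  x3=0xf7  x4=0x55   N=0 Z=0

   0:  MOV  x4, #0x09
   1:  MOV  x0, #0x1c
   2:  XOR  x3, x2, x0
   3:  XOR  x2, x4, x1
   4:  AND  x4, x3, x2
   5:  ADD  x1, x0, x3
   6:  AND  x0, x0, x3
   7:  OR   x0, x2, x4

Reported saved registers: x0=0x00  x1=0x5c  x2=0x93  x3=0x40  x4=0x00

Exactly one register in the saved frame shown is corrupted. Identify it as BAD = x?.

BAD = x2

after  0: x0=0x01 x1=0x98 x2=0x5c x3=0xf7 x4=0x09  N=0 Z=0
after  1: x0=0x1c x1=0x98 x2=0x5c x3=0xf7 x4=0x09  N=0 Z=0
after  2: x0=0x1c x1=0x98 x2=0x5c x3=0x40 x4=0x09  N=0 Z=0
after  3: x0=0x1c x1=0x98 x2=0x91 x3=0x40 x4=0x09  N=1 Z=0
after  4: x0=0x1c x1=0x98 x2=0x91 x3=0x40 x4=0x00  N=0 Z=1
after  5: x0=0x1c x1=0x5c x2=0x91 x3=0x40 x4=0x00  N=0 Z=0
after  6: x0=0x00 x1=0x5c x2=0x91 x3=0x40 x4=0x00  N=0 Z=1
-- IRQ taken; context saved, return-PC = 7 --
mismatch: x2: reported 0x93 vs actual 0x91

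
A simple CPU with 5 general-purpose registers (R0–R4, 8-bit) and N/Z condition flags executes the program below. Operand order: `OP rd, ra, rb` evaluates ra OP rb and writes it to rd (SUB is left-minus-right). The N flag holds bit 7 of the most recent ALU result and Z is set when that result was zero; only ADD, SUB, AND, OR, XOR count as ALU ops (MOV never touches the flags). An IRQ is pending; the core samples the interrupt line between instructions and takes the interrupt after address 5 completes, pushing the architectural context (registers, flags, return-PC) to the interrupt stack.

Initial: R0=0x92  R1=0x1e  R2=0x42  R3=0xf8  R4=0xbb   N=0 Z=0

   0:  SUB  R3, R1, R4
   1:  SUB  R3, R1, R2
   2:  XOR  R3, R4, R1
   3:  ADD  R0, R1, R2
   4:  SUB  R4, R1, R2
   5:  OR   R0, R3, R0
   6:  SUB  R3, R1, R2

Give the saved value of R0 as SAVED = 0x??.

after  0: R0=0x92 R1=0x1e R2=0x42 R3=0x63 R4=0xbb  N=0 Z=0
after  1: R0=0x92 R1=0x1e R2=0x42 R3=0xdc R4=0xbb  N=1 Z=0
after  2: R0=0x92 R1=0x1e R2=0x42 R3=0xa5 R4=0xbb  N=1 Z=0
after  3: R0=0x60 R1=0x1e R2=0x42 R3=0xa5 R4=0xbb  N=0 Z=0
after  4: R0=0x60 R1=0x1e R2=0x42 R3=0xa5 R4=0xdc  N=1 Z=0
after  5: R0=0xe5 R1=0x1e R2=0x42 R3=0xa5 R4=0xdc  N=1 Z=0
-- IRQ taken; context saved, return-PC = 6 --

SAVED = 0xe5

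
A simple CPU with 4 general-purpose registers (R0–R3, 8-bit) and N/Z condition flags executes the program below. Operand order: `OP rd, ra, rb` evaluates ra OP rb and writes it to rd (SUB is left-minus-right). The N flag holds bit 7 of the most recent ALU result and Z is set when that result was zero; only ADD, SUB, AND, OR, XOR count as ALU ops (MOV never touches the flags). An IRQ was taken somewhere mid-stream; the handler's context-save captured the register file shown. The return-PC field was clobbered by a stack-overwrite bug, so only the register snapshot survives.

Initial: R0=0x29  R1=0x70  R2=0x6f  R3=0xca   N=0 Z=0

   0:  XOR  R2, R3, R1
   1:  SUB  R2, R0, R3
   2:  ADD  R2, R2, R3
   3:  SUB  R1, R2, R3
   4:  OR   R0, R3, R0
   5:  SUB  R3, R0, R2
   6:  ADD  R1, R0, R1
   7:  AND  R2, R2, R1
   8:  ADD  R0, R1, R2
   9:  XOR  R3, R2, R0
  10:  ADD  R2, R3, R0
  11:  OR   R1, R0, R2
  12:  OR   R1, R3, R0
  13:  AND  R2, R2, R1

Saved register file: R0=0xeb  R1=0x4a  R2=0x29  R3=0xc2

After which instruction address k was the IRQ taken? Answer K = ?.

K = 6

after  0: R0=0x29 R1=0x70 R2=0xba R3=0xca  N=1 Z=0
after  1: R0=0x29 R1=0x70 R2=0x5f R3=0xca  N=0 Z=0
after  2: R0=0x29 R1=0x70 R2=0x29 R3=0xca  N=0 Z=0
after  3: R0=0x29 R1=0x5f R2=0x29 R3=0xca  N=0 Z=0
after  4: R0=0xeb R1=0x5f R2=0x29 R3=0xca  N=1 Z=0
after  5: R0=0xeb R1=0x5f R2=0x29 R3=0xc2  N=1 Z=0
after  6: R0=0xeb R1=0x4a R2=0x29 R3=0xc2  N=0 Z=0
-- IRQ taken; context saved, return-PC = 7 --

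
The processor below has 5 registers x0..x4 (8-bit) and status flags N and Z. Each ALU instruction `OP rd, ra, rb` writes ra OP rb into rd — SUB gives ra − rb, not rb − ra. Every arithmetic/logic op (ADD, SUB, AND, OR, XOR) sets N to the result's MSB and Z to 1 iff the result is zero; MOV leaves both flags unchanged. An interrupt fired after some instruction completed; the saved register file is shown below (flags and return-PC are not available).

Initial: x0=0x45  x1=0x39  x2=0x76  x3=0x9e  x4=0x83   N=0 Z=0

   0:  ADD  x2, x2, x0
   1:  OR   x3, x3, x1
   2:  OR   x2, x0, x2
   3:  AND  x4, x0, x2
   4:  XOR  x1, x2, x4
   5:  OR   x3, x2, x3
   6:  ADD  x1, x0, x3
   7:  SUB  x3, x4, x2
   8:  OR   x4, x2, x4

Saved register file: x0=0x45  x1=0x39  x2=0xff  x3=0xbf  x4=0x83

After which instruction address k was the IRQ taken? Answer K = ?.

after  0: x0=0x45 x1=0x39 x2=0xbb x3=0x9e x4=0x83  N=1 Z=0
after  1: x0=0x45 x1=0x39 x2=0xbb x3=0xbf x4=0x83  N=1 Z=0
after  2: x0=0x45 x1=0x39 x2=0xff x3=0xbf x4=0x83  N=1 Z=0
-- IRQ taken; context saved, return-PC = 3 --

K = 2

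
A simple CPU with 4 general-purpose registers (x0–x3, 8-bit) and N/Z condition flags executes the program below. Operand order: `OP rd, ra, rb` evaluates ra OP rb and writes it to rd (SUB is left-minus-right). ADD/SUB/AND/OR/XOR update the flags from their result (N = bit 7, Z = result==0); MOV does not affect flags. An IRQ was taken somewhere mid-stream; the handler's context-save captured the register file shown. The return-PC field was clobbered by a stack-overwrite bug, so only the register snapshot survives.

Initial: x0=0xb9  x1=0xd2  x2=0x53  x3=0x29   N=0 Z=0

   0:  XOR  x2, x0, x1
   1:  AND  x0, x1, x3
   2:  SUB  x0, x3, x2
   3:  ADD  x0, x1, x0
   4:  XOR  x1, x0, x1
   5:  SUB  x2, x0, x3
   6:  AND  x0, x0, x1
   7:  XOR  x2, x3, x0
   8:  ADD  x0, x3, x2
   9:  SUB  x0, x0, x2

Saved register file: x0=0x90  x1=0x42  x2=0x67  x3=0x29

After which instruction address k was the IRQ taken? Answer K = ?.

after  0: x0=0xb9 x1=0xd2 x2=0x6b x3=0x29  N=0 Z=0
after  1: x0=0x00 x1=0xd2 x2=0x6b x3=0x29  N=0 Z=1
after  2: x0=0xbe x1=0xd2 x2=0x6b x3=0x29  N=1 Z=0
after  3: x0=0x90 x1=0xd2 x2=0x6b x3=0x29  N=1 Z=0
after  4: x0=0x90 x1=0x42 x2=0x6b x3=0x29  N=0 Z=0
after  5: x0=0x90 x1=0x42 x2=0x67 x3=0x29  N=0 Z=0
-- IRQ taken; context saved, return-PC = 6 --

K = 5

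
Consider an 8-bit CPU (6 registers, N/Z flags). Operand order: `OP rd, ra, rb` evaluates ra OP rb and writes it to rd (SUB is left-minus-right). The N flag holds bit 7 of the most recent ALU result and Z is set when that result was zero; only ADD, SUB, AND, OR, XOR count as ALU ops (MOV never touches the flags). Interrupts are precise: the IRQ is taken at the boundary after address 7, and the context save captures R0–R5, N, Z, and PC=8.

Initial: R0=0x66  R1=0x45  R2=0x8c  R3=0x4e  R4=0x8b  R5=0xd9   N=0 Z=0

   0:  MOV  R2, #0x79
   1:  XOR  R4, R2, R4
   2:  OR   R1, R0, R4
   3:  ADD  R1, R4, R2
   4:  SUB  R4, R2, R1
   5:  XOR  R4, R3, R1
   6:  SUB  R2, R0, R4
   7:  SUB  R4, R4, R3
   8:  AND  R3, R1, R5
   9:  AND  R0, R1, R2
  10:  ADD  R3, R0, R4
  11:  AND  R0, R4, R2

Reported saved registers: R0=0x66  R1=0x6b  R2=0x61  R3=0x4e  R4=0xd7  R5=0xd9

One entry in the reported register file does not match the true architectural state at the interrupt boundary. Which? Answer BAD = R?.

BAD = R2

after  0: R0=0x66 R1=0x45 R2=0x79 R3=0x4e R4=0x8b R5=0xd9  N=0 Z=0
after  1: R0=0x66 R1=0x45 R2=0x79 R3=0x4e R4=0xf2 R5=0xd9  N=1 Z=0
after  2: R0=0x66 R1=0xf6 R2=0x79 R3=0x4e R4=0xf2 R5=0xd9  N=1 Z=0
after  3: R0=0x66 R1=0x6b R2=0x79 R3=0x4e R4=0xf2 R5=0xd9  N=0 Z=0
after  4: R0=0x66 R1=0x6b R2=0x79 R3=0x4e R4=0x0e R5=0xd9  N=0 Z=0
after  5: R0=0x66 R1=0x6b R2=0x79 R3=0x4e R4=0x25 R5=0xd9  N=0 Z=0
after  6: R0=0x66 R1=0x6b R2=0x41 R3=0x4e R4=0x25 R5=0xd9  N=0 Z=0
after  7: R0=0x66 R1=0x6b R2=0x41 R3=0x4e R4=0xd7 R5=0xd9  N=1 Z=0
-- IRQ taken; context saved, return-PC = 8 --
mismatch: R2: reported 0x61 vs actual 0x41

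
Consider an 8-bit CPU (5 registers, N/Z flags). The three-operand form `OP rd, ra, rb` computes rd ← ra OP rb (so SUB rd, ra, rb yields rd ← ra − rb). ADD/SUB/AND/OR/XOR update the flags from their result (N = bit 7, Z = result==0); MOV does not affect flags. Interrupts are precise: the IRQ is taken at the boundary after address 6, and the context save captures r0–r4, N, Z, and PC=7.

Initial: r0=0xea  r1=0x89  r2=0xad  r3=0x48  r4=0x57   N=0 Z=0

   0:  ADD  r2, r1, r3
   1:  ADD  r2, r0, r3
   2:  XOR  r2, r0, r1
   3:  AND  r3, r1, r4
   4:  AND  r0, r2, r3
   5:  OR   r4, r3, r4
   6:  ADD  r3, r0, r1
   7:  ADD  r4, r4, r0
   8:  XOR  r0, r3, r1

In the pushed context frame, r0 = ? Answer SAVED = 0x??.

SAVED = 0x01

after  0: r0=0xea r1=0x89 r2=0xd1 r3=0x48 r4=0x57  N=1 Z=0
after  1: r0=0xea r1=0x89 r2=0x32 r3=0x48 r4=0x57  N=0 Z=0
after  2: r0=0xea r1=0x89 r2=0x63 r3=0x48 r4=0x57  N=0 Z=0
after  3: r0=0xea r1=0x89 r2=0x63 r3=0x01 r4=0x57  N=0 Z=0
after  4: r0=0x01 r1=0x89 r2=0x63 r3=0x01 r4=0x57  N=0 Z=0
after  5: r0=0x01 r1=0x89 r2=0x63 r3=0x01 r4=0x57  N=0 Z=0
after  6: r0=0x01 r1=0x89 r2=0x63 r3=0x8a r4=0x57  N=1 Z=0
-- IRQ taken; context saved, return-PC = 7 --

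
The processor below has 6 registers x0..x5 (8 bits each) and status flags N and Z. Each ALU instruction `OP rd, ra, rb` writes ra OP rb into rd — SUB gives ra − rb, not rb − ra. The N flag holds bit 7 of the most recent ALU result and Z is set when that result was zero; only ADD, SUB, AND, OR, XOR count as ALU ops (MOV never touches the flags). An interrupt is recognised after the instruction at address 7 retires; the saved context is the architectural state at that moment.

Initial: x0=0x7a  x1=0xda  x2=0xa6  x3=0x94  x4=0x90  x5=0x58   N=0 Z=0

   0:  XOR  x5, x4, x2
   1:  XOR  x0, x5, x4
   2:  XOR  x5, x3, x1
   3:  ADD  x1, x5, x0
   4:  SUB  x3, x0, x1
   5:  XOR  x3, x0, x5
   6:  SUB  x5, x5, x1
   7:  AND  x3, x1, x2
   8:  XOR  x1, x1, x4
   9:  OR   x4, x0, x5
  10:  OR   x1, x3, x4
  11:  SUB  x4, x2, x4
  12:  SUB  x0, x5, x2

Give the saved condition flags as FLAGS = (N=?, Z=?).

after  0: x0=0x7a x1=0xda x2=0xa6 x3=0x94 x4=0x90 x5=0x36  N=0 Z=0
after  1: x0=0xa6 x1=0xda x2=0xa6 x3=0x94 x4=0x90 x5=0x36  N=1 Z=0
after  2: x0=0xa6 x1=0xda x2=0xa6 x3=0x94 x4=0x90 x5=0x4e  N=0 Z=0
after  3: x0=0xa6 x1=0xf4 x2=0xa6 x3=0x94 x4=0x90 x5=0x4e  N=1 Z=0
after  4: x0=0xa6 x1=0xf4 x2=0xa6 x3=0xb2 x4=0x90 x5=0x4e  N=1 Z=0
after  5: x0=0xa6 x1=0xf4 x2=0xa6 x3=0xe8 x4=0x90 x5=0x4e  N=1 Z=0
after  6: x0=0xa6 x1=0xf4 x2=0xa6 x3=0xe8 x4=0x90 x5=0x5a  N=0 Z=0
after  7: x0=0xa6 x1=0xf4 x2=0xa6 x3=0xa4 x4=0x90 x5=0x5a  N=1 Z=0
-- IRQ taken; context saved, return-PC = 8 --

FLAGS = (N=1, Z=0)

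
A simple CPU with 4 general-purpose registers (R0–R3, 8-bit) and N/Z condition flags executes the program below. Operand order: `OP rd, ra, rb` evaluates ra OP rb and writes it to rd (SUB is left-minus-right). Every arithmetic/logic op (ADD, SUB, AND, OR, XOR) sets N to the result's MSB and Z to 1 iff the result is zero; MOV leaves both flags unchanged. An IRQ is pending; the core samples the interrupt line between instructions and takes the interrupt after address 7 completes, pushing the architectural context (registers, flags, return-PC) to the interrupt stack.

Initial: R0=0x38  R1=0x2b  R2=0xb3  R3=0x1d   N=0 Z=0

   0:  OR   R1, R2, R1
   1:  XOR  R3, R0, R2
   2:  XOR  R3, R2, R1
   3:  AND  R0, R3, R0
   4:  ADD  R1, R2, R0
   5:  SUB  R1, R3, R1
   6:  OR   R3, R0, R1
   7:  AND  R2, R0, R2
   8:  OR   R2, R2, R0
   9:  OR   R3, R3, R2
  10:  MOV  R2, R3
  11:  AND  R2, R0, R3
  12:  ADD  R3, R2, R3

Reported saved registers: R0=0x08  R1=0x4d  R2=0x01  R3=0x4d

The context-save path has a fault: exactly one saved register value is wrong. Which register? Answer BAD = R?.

BAD = R2

after  0: R0=0x38 R1=0xbb R2=0xb3 R3=0x1d  N=1 Z=0
after  1: R0=0x38 R1=0xbb R2=0xb3 R3=0x8b  N=1 Z=0
after  2: R0=0x38 R1=0xbb R2=0xb3 R3=0x08  N=0 Z=0
after  3: R0=0x08 R1=0xbb R2=0xb3 R3=0x08  N=0 Z=0
after  4: R0=0x08 R1=0xbb R2=0xb3 R3=0x08  N=1 Z=0
after  5: R0=0x08 R1=0x4d R2=0xb3 R3=0x08  N=0 Z=0
after  6: R0=0x08 R1=0x4d R2=0xb3 R3=0x4d  N=0 Z=0
after  7: R0=0x08 R1=0x4d R2=0x00 R3=0x4d  N=0 Z=1
-- IRQ taken; context saved, return-PC = 8 --
mismatch: R2: reported 0x01 vs actual 0x00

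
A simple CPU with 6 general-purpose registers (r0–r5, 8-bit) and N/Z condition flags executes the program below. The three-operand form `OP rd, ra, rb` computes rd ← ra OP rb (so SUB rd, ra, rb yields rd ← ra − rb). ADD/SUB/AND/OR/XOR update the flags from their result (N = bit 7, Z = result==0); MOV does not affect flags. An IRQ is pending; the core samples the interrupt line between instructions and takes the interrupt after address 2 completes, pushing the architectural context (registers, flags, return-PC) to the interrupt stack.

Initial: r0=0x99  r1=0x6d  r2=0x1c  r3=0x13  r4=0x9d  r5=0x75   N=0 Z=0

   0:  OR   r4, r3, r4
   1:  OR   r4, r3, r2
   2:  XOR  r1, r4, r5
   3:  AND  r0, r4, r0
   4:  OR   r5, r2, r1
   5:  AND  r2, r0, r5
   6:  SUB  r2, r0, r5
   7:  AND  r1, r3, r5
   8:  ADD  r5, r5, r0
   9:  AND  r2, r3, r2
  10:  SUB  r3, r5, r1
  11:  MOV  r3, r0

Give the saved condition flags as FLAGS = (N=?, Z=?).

after  0: r0=0x99 r1=0x6d r2=0x1c r3=0x13 r4=0x9f r5=0x75  N=1 Z=0
after  1: r0=0x99 r1=0x6d r2=0x1c r3=0x13 r4=0x1f r5=0x75  N=0 Z=0
after  2: r0=0x99 r1=0x6a r2=0x1c r3=0x13 r4=0x1f r5=0x75  N=0 Z=0
-- IRQ taken; context saved, return-PC = 3 --

FLAGS = (N=0, Z=0)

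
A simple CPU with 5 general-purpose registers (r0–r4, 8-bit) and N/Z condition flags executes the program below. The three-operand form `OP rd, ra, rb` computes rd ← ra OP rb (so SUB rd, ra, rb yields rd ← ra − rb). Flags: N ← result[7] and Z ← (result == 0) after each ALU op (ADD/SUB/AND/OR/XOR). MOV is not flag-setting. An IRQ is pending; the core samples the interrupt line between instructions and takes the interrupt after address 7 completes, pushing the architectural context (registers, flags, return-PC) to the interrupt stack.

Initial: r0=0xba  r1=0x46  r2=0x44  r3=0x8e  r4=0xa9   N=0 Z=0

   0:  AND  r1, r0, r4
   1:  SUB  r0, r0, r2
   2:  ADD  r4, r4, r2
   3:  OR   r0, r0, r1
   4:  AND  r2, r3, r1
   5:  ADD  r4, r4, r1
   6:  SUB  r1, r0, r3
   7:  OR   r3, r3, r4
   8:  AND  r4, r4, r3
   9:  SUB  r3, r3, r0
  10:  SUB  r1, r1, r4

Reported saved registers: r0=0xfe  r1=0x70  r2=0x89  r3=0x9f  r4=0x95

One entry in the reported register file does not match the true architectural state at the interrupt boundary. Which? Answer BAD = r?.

BAD = r2

after  0: r0=0xba r1=0xa8 r2=0x44 r3=0x8e r4=0xa9  N=1 Z=0
after  1: r0=0x76 r1=0xa8 r2=0x44 r3=0x8e r4=0xa9  N=0 Z=0
after  2: r0=0x76 r1=0xa8 r2=0x44 r3=0x8e r4=0xed  N=1 Z=0
after  3: r0=0xfe r1=0xa8 r2=0x44 r3=0x8e r4=0xed  N=1 Z=0
after  4: r0=0xfe r1=0xa8 r2=0x88 r3=0x8e r4=0xed  N=1 Z=0
after  5: r0=0xfe r1=0xa8 r2=0x88 r3=0x8e r4=0x95  N=1 Z=0
after  6: r0=0xfe r1=0x70 r2=0x88 r3=0x8e r4=0x95  N=0 Z=0
after  7: r0=0xfe r1=0x70 r2=0x88 r3=0x9f r4=0x95  N=1 Z=0
-- IRQ taken; context saved, return-PC = 8 --
mismatch: r2: reported 0x89 vs actual 0x88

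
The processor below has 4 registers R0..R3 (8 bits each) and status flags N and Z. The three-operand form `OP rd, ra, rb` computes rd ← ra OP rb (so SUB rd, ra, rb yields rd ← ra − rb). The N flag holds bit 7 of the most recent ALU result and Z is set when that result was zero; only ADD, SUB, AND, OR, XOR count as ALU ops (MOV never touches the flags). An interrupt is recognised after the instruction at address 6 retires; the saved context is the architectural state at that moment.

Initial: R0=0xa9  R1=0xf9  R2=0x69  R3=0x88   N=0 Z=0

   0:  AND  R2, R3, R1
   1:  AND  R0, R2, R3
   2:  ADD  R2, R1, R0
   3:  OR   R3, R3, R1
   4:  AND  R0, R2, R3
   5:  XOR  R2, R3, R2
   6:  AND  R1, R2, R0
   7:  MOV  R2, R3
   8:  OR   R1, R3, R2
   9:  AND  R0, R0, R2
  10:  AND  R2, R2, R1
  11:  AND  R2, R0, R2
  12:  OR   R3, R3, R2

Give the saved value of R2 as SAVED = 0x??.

SAVED = 0x78

after  0: R0=0xa9 R1=0xf9 R2=0x88 R3=0x88  N=1 Z=0
after  1: R0=0x88 R1=0xf9 R2=0x88 R3=0x88  N=1 Z=0
after  2: R0=0x88 R1=0xf9 R2=0x81 R3=0x88  N=1 Z=0
after  3: R0=0x88 R1=0xf9 R2=0x81 R3=0xf9  N=1 Z=0
after  4: R0=0x81 R1=0xf9 R2=0x81 R3=0xf9  N=1 Z=0
after  5: R0=0x81 R1=0xf9 R2=0x78 R3=0xf9  N=0 Z=0
after  6: R0=0x81 R1=0x00 R2=0x78 R3=0xf9  N=0 Z=1
-- IRQ taken; context saved, return-PC = 7 --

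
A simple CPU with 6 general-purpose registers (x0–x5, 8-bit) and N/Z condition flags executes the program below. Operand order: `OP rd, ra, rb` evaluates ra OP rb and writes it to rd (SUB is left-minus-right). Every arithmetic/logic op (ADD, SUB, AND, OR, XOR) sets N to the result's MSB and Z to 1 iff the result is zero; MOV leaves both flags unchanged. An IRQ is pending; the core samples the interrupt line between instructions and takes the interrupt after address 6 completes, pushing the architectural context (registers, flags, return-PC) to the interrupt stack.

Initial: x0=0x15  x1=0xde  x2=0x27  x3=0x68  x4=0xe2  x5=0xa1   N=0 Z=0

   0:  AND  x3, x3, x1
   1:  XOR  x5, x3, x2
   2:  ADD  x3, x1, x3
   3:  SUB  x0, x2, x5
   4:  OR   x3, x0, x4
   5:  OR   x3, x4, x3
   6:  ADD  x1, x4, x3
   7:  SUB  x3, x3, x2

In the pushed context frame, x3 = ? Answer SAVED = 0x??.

SAVED = 0xfa

after  0: x0=0x15 x1=0xde x2=0x27 x3=0x48 x4=0xe2 x5=0xa1  N=0 Z=0
after  1: x0=0x15 x1=0xde x2=0x27 x3=0x48 x4=0xe2 x5=0x6f  N=0 Z=0
after  2: x0=0x15 x1=0xde x2=0x27 x3=0x26 x4=0xe2 x5=0x6f  N=0 Z=0
after  3: x0=0xb8 x1=0xde x2=0x27 x3=0x26 x4=0xe2 x5=0x6f  N=1 Z=0
after  4: x0=0xb8 x1=0xde x2=0x27 x3=0xfa x4=0xe2 x5=0x6f  N=1 Z=0
after  5: x0=0xb8 x1=0xde x2=0x27 x3=0xfa x4=0xe2 x5=0x6f  N=1 Z=0
after  6: x0=0xb8 x1=0xdc x2=0x27 x3=0xfa x4=0xe2 x5=0x6f  N=1 Z=0
-- IRQ taken; context saved, return-PC = 7 --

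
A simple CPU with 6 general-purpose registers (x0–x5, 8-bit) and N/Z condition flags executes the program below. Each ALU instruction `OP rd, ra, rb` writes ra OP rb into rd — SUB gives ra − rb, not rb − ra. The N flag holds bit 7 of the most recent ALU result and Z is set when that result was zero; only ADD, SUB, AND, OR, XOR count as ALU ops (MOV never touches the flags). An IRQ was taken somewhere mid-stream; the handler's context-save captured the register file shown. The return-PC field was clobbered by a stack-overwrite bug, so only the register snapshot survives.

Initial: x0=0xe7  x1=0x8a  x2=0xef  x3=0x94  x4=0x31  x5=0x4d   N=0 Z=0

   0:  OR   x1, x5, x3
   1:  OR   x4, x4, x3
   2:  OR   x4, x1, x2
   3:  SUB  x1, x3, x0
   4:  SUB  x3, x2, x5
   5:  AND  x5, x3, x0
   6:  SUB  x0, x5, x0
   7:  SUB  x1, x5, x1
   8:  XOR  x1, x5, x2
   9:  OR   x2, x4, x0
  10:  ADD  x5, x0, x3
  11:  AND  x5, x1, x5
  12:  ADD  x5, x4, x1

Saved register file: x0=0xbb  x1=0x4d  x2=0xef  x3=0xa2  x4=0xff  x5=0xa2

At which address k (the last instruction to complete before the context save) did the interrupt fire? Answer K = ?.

K = 8

after  0: x0=0xe7 x1=0xdd x2=0xef x3=0x94 x4=0x31 x5=0x4d  N=1 Z=0
after  1: x0=0xe7 x1=0xdd x2=0xef x3=0x94 x4=0xb5 x5=0x4d  N=1 Z=0
after  2: x0=0xe7 x1=0xdd x2=0xef x3=0x94 x4=0xff x5=0x4d  N=1 Z=0
after  3: x0=0xe7 x1=0xad x2=0xef x3=0x94 x4=0xff x5=0x4d  N=1 Z=0
after  4: x0=0xe7 x1=0xad x2=0xef x3=0xa2 x4=0xff x5=0x4d  N=1 Z=0
after  5: x0=0xe7 x1=0xad x2=0xef x3=0xa2 x4=0xff x5=0xa2  N=1 Z=0
after  6: x0=0xbb x1=0xad x2=0xef x3=0xa2 x4=0xff x5=0xa2  N=1 Z=0
after  7: x0=0xbb x1=0xf5 x2=0xef x3=0xa2 x4=0xff x5=0xa2  N=1 Z=0
after  8: x0=0xbb x1=0x4d x2=0xef x3=0xa2 x4=0xff x5=0xa2  N=0 Z=0
-- IRQ taken; context saved, return-PC = 9 --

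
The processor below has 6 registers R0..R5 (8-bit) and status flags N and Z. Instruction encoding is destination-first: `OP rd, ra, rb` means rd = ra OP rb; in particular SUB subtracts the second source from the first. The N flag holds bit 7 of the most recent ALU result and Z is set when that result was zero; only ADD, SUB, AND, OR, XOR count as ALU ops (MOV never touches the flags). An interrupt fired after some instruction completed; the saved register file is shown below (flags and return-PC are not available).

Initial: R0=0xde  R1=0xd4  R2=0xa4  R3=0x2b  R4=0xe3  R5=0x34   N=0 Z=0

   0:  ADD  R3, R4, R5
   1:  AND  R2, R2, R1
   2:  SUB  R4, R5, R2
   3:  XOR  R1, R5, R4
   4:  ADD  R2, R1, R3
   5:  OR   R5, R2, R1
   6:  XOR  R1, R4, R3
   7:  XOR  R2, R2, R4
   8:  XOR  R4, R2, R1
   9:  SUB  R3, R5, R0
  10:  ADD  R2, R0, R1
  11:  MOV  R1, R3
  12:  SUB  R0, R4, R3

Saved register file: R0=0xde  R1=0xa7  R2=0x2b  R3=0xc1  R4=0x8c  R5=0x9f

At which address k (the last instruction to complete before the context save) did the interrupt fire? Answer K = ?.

K = 9

after  0: R0=0xde R1=0xd4 R2=0xa4 R3=0x17 R4=0xe3 R5=0x34  N=0 Z=0
after  1: R0=0xde R1=0xd4 R2=0x84 R3=0x17 R4=0xe3 R5=0x34  N=1 Z=0
after  2: R0=0xde R1=0xd4 R2=0x84 R3=0x17 R4=0xb0 R5=0x34  N=1 Z=0
after  3: R0=0xde R1=0x84 R2=0x84 R3=0x17 R4=0xb0 R5=0x34  N=1 Z=0
after  4: R0=0xde R1=0x84 R2=0x9b R3=0x17 R4=0xb0 R5=0x34  N=1 Z=0
after  5: R0=0xde R1=0x84 R2=0x9b R3=0x17 R4=0xb0 R5=0x9f  N=1 Z=0
after  6: R0=0xde R1=0xa7 R2=0x9b R3=0x17 R4=0xb0 R5=0x9f  N=1 Z=0
after  7: R0=0xde R1=0xa7 R2=0x2b R3=0x17 R4=0xb0 R5=0x9f  N=0 Z=0
after  8: R0=0xde R1=0xa7 R2=0x2b R3=0x17 R4=0x8c R5=0x9f  N=1 Z=0
after  9: R0=0xde R1=0xa7 R2=0x2b R3=0xc1 R4=0x8c R5=0x9f  N=1 Z=0
-- IRQ taken; context saved, return-PC = 10 --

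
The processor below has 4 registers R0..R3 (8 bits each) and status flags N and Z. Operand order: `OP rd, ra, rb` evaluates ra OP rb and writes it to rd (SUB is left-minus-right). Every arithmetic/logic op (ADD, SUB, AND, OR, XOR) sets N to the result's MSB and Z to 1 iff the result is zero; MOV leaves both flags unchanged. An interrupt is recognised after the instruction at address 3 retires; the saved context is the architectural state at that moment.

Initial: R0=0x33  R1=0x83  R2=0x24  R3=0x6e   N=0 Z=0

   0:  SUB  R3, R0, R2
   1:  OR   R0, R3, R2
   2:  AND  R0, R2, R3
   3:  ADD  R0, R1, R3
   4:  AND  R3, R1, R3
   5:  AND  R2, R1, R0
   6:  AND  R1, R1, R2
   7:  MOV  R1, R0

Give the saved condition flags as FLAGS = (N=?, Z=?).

FLAGS = (N=1, Z=0)

after  0: R0=0x33 R1=0x83 R2=0x24 R3=0x0f  N=0 Z=0
after  1: R0=0x2f R1=0x83 R2=0x24 R3=0x0f  N=0 Z=0
after  2: R0=0x04 R1=0x83 R2=0x24 R3=0x0f  N=0 Z=0
after  3: R0=0x92 R1=0x83 R2=0x24 R3=0x0f  N=1 Z=0
-- IRQ taken; context saved, return-PC = 4 --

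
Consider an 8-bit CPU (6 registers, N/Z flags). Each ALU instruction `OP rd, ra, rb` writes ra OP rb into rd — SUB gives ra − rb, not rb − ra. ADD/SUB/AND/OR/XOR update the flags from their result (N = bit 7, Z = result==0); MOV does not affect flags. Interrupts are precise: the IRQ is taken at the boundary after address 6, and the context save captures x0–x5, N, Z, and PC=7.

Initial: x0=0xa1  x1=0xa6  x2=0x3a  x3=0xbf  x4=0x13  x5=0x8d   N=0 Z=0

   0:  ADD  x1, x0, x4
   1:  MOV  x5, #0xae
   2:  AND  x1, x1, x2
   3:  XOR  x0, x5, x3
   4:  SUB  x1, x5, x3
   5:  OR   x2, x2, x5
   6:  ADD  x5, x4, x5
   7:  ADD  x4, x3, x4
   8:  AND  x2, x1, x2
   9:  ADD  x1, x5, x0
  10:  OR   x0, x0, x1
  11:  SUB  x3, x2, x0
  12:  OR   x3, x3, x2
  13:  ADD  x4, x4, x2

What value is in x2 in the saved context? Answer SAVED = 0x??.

SAVED = 0xbe

after  0: x0=0xa1 x1=0xb4 x2=0x3a x3=0xbf x4=0x13 x5=0x8d  N=1 Z=0
after  1: x0=0xa1 x1=0xb4 x2=0x3a x3=0xbf x4=0x13 x5=0xae  N=1 Z=0
after  2: x0=0xa1 x1=0x30 x2=0x3a x3=0xbf x4=0x13 x5=0xae  N=0 Z=0
after  3: x0=0x11 x1=0x30 x2=0x3a x3=0xbf x4=0x13 x5=0xae  N=0 Z=0
after  4: x0=0x11 x1=0xef x2=0x3a x3=0xbf x4=0x13 x5=0xae  N=1 Z=0
after  5: x0=0x11 x1=0xef x2=0xbe x3=0xbf x4=0x13 x5=0xae  N=1 Z=0
after  6: x0=0x11 x1=0xef x2=0xbe x3=0xbf x4=0x13 x5=0xc1  N=1 Z=0
-- IRQ taken; context saved, return-PC = 7 --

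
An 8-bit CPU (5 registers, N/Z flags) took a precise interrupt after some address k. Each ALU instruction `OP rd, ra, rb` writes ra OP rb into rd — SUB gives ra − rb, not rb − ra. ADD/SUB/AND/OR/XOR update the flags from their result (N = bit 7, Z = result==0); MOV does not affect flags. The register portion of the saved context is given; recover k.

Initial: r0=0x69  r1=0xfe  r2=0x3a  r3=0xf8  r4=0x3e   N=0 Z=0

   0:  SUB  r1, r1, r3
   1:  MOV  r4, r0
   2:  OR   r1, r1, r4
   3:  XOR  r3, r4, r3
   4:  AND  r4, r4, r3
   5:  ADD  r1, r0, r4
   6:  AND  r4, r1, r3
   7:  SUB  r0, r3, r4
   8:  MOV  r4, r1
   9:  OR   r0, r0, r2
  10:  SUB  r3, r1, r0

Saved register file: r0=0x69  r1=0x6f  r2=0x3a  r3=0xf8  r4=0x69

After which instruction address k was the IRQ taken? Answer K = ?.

K = 2

after  0: r0=0x69 r1=0x06 r2=0x3a r3=0xf8 r4=0x3e  N=0 Z=0
after  1: r0=0x69 r1=0x06 r2=0x3a r3=0xf8 r4=0x69  N=0 Z=0
after  2: r0=0x69 r1=0x6f r2=0x3a r3=0xf8 r4=0x69  N=0 Z=0
-- IRQ taken; context saved, return-PC = 3 --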